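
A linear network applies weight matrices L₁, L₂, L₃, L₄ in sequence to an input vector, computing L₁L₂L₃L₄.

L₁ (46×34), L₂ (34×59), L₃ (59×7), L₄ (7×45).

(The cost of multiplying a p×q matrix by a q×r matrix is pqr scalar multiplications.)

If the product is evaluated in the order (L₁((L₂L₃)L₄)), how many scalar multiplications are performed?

95132

(L₂L₃): 34×59 by 59×7 → 34×7, cost 34·59·7 = 14042
((L₂L₃)L₄): 34×7 by 7×45 → 34×45, cost 34·7·45 = 10710; cumulative 24752
(L₁((L₂L₃)L₄)): 46×34 by 34×45 → 46×45, cost 46·34·45 = 70380; cumulative 95132
Total: 95132 scalar multiplications.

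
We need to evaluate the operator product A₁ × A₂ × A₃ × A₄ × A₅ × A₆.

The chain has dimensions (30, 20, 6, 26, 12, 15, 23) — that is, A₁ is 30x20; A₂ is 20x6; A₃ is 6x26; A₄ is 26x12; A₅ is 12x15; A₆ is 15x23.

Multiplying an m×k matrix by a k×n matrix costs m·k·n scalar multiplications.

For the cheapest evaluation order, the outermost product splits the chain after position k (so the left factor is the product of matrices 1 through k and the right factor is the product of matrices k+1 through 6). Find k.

2

Adjacent pairs: A₁A₂ = 30·20·6 = 3600; A₂A₃ = 20·6·26 = 3120; A₃A₄ = 6·26·12 = 1872; A₄A₅ = 26·12·15 = 4680; A₅A₆ = 12·15·23 = 4140.
Length 3: A₁..A₃: k=1: 0+3120+30·20·26=18720; k=2: 3600+0+30·6·26=8280 → min 8280 | A₂..A₄: k=2: 0+1872+20·6·12=3312; k=3: 3120+0+20·26·12=9360 → min 3312 | A₃..A₅: k=3: 0+4680+6·26·15=7020; k=4: 1872+0+6·12·15=2952 → min 2952 | A₄..A₆: k=4: 0+4140+26·12·23=11316; k=5: 4680+0+26·15·23=13650 → min 11316.
Length 4: A₁..A₄: k=1: 0+3312+30·20·12=10512; k=2: 3600+1872+30·6·12=7632; k=3: 8280+0+30·26·12=17640 → min 7632 | A₂..A₅: k=2: 0+2952+20·6·15=4752; k=3: 3120+4680+20·26·15=15600; k=4: 3312+0+20·12·15=6912 → min 4752 | A₃..A₆: k=3: 0+11316+6·26·23=14904; k=4: 1872+4140+6·12·23=7668; k=5: 2952+0+6·15·23=5022 → min 5022.
Length 5: A₁..A₅: k=1: 0+4752+30·20·15=13752; k=2: 3600+2952+30·6·15=9252; k=3: 8280+4680+30·26·15=24660; k=4: 7632+0+30·12·15=13032 → min 9252 | A₂..A₆: k=2: 0+5022+20·6·23=7782; k=3: 3120+11316+20·26·23=26396; k=4: 3312+4140+20·12·23=12972; k=5: 4752+0+20·15·23=11652 → min 7782.
Top-level splits: k=1: (A₁..A₁)·(A₂..A₆) → 0+7782+30·20·23 = 21582; k=2: (A₁..A₂)·(A₃..A₆) → 3600+5022+30·6·23 = 12762; k=3: (A₁..A₃)·(A₄..A₆) → 8280+11316+30·26·23 = 37536; k=4: (A₁..A₄)·(A₅..A₆) → 7632+4140+30·12·23 = 20052; k=5: (A₁..A₅)·(A₆..A₆) → 9252+0+30·15·23 = 19602.
Best split is after A₂, i.e. k = 2.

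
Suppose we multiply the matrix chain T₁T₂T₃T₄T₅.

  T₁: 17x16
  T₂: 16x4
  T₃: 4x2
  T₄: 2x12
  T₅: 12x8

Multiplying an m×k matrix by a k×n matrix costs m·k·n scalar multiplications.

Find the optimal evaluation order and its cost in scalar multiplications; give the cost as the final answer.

Adjacent pairs: T₁T₂ = 17·16·4 = 1088; T₂T₃ = 16·4·2 = 128; T₃T₄ = 4·2·12 = 96; T₄T₅ = 2·12·8 = 192.
Length 3: T₁..T₃: k=1: 0+128+17·16·2=672; k=2: 1088+0+17·4·2=1224 → min 672 | T₂..T₄: k=2: 0+96+16·4·12=864; k=3: 128+0+16·2·12=512 → min 512 | T₃..T₅: k=3: 0+192+4·2·8=256; k=4: 96+0+4·12·8=480 → min 256.
Length 4: T₁..T₄: k=1: 0+512+17·16·12=3776; k=2: 1088+96+17·4·12=2000; k=3: 672+0+17·2·12=1080 → min 1080 | T₂..T₅: k=2: 0+256+16·4·8=768; k=3: 128+192+16·2·8=576; k=4: 512+0+16·12·8=2048 → min 576.
Length 5: T₁..T₅: k=1: 0+576+17·16·8=2752; k=2: 1088+256+17·4·8=1888; k=3: 672+192+17·2·8=1136; k=4: 1080+0+17·12·8=2712 → min 1136.
Optimal parenthesization: ((T₁(T₂T₃))(T₄T₅)) with cost 1136.

1136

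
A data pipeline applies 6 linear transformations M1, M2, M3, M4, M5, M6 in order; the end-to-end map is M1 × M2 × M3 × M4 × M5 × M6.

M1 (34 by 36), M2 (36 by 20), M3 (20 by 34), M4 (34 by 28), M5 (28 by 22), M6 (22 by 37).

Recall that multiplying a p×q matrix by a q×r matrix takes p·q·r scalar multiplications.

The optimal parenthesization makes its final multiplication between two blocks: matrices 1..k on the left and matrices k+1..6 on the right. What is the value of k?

Adjacent pairs: M1M2 = 34·36·20 = 24480; M2M3 = 36·20·34 = 24480; M3M4 = 20·34·28 = 19040; M4M5 = 34·28·22 = 20944; M5M6 = 28·22·37 = 22792.
Length 3: M1..M3: k=1: 0+24480+34·36·34=66096; k=2: 24480+0+34·20·34=47600 → min 47600 | M2..M4: k=2: 0+19040+36·20·28=39200; k=3: 24480+0+36·34·28=58752 → min 39200 | M3..M5: k=3: 0+20944+20·34·22=35904; k=4: 19040+0+20·28·22=31360 → min 31360 | M4..M6: k=4: 0+22792+34·28·37=58016; k=5: 20944+0+34·22·37=48620 → min 48620.
Length 4: M1..M4: k=1: 0+39200+34·36·28=73472; k=2: 24480+19040+34·20·28=62560; k=3: 47600+0+34·34·28=79968 → min 62560 | M2..M5: k=2: 0+31360+36·20·22=47200; k=3: 24480+20944+36·34·22=72352; k=4: 39200+0+36·28·22=61376 → min 47200 | M3..M6: k=3: 0+48620+20·34·37=73780; k=4: 19040+22792+20·28·37=62552; k=5: 31360+0+20·22·37=47640 → min 47640.
Length 5: M1..M5: k=1: 0+47200+34·36·22=74128; k=2: 24480+31360+34·20·22=70800; k=3: 47600+20944+34·34·22=93976; k=4: 62560+0+34·28·22=83504 → min 70800 | M2..M6: k=2: 0+47640+36·20·37=74280; k=3: 24480+48620+36·34·37=118388; k=4: 39200+22792+36·28·37=99288; k=5: 47200+0+36·22·37=76504 → min 74280.
Top-level splits: k=1: (M1..M1)·(M2..M6) → 0+74280+34·36·37 = 119568; k=2: (M1..M2)·(M3..M6) → 24480+47640+34·20·37 = 97280; k=3: (M1..M3)·(M4..M6) → 47600+48620+34·34·37 = 138992; k=4: (M1..M4)·(M5..M6) → 62560+22792+34·28·37 = 120576; k=5: (M1..M5)·(M6..M6) → 70800+0+34·22·37 = 98476.
Best split is after M2, i.e. k = 2.

2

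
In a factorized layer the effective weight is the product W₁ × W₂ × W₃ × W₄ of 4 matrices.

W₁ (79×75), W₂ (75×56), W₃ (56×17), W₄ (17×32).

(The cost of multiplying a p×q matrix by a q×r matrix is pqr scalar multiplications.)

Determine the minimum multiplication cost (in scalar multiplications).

Adjacent pairs: W₁W₂ = 79·75·56 = 331800; W₂W₃ = 75·56·17 = 71400; W₃W₄ = 56·17·32 = 30464.
Length 3: W₁..W₃: k=1: 0+71400+79·75·17=172125; k=2: 331800+0+79·56·17=407008 → min 172125 | W₂..W₄: k=2: 0+30464+75·56·32=164864; k=3: 71400+0+75·17·32=112200 → min 112200.
Length 4: W₁..W₄: k=1: 0+112200+79·75·32=301800; k=2: 331800+30464+79·56·32=503832; k=3: 172125+0+79·17·32=215101 → min 215101.
Optimal order: ((W₁ × (W₂ × W₃)) × W₄) with cost 215101.

215101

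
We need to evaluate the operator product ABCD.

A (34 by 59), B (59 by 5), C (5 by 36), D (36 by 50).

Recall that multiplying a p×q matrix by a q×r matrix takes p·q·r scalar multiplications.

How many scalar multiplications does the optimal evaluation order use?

27530

Adjacent pairs: AB = 34·59·5 = 10030; BC = 59·5·36 = 10620; CD = 5·36·50 = 9000.
Length 3: A..C: k=1: 0+10620+34·59·36=82836; k=2: 10030+0+34·5·36=16150 → min 16150 | B..D: k=2: 0+9000+59·5·50=23750; k=3: 10620+0+59·36·50=116820 → min 23750.
Length 4: A..D: k=1: 0+23750+34·59·50=124050; k=2: 10030+9000+34·5·50=27530; k=3: 16150+0+34·36·50=77350 → min 27530.
Optimal order: ((AB)(CD)) with cost 27530.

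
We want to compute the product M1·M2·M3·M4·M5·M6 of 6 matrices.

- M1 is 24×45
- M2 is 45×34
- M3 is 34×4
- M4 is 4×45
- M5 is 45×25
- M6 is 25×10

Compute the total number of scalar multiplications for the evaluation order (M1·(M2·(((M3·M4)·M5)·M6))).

(M3·M4): 34×4 by 4×45 → 34×45, cost 34·4·45 = 6120
((M3·M4)·M5): 34×45 by 45×25 → 34×25, cost 34·45·25 = 38250; cumulative 44370
(((M3·M4)·M5)·M6): 34×25 by 25×10 → 34×10, cost 34·25·10 = 8500; cumulative 52870
(M2·(((M3·M4)·M5)·M6)): 45×34 by 34×10 → 45×10, cost 45·34·10 = 15300; cumulative 68170
(M1·(M2·(((M3·M4)·M5)·M6))): 24×45 by 45×10 → 24×10, cost 24·45·10 = 10800; cumulative 78970
Total: 78970 scalar multiplications.

78970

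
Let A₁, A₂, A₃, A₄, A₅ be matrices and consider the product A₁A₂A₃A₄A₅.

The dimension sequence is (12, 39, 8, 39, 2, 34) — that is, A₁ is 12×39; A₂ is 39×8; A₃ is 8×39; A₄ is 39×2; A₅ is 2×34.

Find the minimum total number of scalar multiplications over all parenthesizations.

3000

Adjacent pairs: A₁A₂ = 12·39·8 = 3744; A₂A₃ = 39·8·39 = 12168; A₃A₄ = 8·39·2 = 624; A₄A₅ = 39·2·34 = 2652.
Length 3: A₁..A₃: k=1: 0+12168+12·39·39=30420; k=2: 3744+0+12·8·39=7488 → min 7488 | A₂..A₄: k=2: 0+624+39·8·2=1248; k=3: 12168+0+39·39·2=15210 → min 1248 | A₃..A₅: k=3: 0+2652+8·39·34=13260; k=4: 624+0+8·2·34=1168 → min 1168.
Length 4: A₁..A₄: k=1: 0+1248+12·39·2=2184; k=2: 3744+624+12·8·2=4560; k=3: 7488+0+12·39·2=8424 → min 2184 | A₂..A₅: k=2: 0+1168+39·8·34=11776; k=3: 12168+2652+39·39·34=66534; k=4: 1248+0+39·2·34=3900 → min 3900.
Length 5: A₁..A₅: k=1: 0+3900+12·39·34=19812; k=2: 3744+1168+12·8·34=8176; k=3: 7488+2652+12·39·34=26052; k=4: 2184+0+12·2·34=3000 → min 3000.
Optimal order: ((A₁(A₂(A₃A₄)))A₅) with cost 3000.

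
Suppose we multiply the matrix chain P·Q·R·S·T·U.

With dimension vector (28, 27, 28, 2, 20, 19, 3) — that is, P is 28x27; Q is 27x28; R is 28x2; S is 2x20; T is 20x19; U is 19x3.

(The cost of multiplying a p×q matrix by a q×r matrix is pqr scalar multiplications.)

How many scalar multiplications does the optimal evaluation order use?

4066

Adjacent pairs: PQ = 28·27·28 = 21168; QR = 27·28·2 = 1512; RS = 28·2·20 = 1120; ST = 2·20·19 = 760; TU = 20·19·3 = 1140.
Length 3: P..R: k=1: 0+1512+28·27·2=3024; k=2: 21168+0+28·28·2=22736 → min 3024 | Q..S: k=2: 0+1120+27·28·20=16240; k=3: 1512+0+27·2·20=2592 → min 2592 | R..T: k=3: 0+760+28·2·19=1824; k=4: 1120+0+28·20·19=11760 → min 1824 | S..U: k=4: 0+1140+2·20·3=1260; k=5: 760+0+2·19·3=874 → min 874.
Length 4: P..S: k=1: 0+2592+28·27·20=17712; k=2: 21168+1120+28·28·20=37968; k=3: 3024+0+28·2·20=4144 → min 4144 | Q..T: k=2: 0+1824+27·28·19=16188; k=3: 1512+760+27·2·19=3298; k=4: 2592+0+27·20·19=12852 → min 3298 | R..U: k=3: 0+874+28·2·3=1042; k=4: 1120+1140+28·20·3=3940; k=5: 1824+0+28·19·3=3420 → min 1042.
Length 5: P..T: k=1: 0+3298+28·27·19=17662; k=2: 21168+1824+28·28·19=37888; k=3: 3024+760+28·2·19=4848; k=4: 4144+0+28·20·19=14784 → min 4848 | Q..U: k=2: 0+1042+27·28·3=3310; k=3: 1512+874+27·2·3=2548; k=4: 2592+1140+27·20·3=5352; k=5: 3298+0+27·19·3=4837 → min 2548.
Length 6: P..U: k=1: 0+2548+28·27·3=4816; k=2: 21168+1042+28·28·3=24562; k=3: 3024+874+28·2·3=4066; k=4: 4144+1140+28·20·3=6964; k=5: 4848+0+28·19·3=6444 → min 4066.
Optimal order: ((P·(Q·R))·((S·T)·U)) with cost 4066.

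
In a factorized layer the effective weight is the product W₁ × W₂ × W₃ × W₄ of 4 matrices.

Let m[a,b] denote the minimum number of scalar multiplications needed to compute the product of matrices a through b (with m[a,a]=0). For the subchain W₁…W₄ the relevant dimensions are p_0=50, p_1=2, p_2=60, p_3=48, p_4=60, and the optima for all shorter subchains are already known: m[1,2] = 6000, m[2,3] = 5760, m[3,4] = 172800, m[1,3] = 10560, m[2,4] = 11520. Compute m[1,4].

m[1,4] = min over k∈[1,3] of m[1,k]+m[k+1,4]+p_{0}·p_k·p_{4}.
k=1: 0 + 11520 + 50·2·60 = 17520; k=2: 6000 + 172800 + 50·60·60 = 358800; k=3: 10560 + 0 + 50·48·60 = 154560.
Minimum: 17520 at k=1.

17520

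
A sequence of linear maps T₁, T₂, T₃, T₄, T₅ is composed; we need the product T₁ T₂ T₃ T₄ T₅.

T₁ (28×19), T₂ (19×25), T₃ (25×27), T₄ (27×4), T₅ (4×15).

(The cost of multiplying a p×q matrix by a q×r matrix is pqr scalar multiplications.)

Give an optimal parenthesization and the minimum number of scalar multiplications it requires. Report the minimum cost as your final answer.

8408

Adjacent pairs: T₁T₂ = 28·19·25 = 13300; T₂T₃ = 19·25·27 = 12825; T₃T₄ = 25·27·4 = 2700; T₄T₅ = 27·4·15 = 1620.
Length 3: T₁..T₃: k=1: 0+12825+28·19·27=27189; k=2: 13300+0+28·25·27=32200 → min 27189 | T₂..T₄: k=2: 0+2700+19·25·4=4600; k=3: 12825+0+19·27·4=14877 → min 4600 | T₃..T₅: k=3: 0+1620+25·27·15=11745; k=4: 2700+0+25·4·15=4200 → min 4200.
Length 4: T₁..T₄: k=1: 0+4600+28·19·4=6728; k=2: 13300+2700+28·25·4=18800; k=3: 27189+0+28·27·4=30213 → min 6728 | T₂..T₅: k=2: 0+4200+19·25·15=11325; k=3: 12825+1620+19·27·15=22140; k=4: 4600+0+19·4·15=5740 → min 5740.
Length 5: T₁..T₅: k=1: 0+5740+28·19·15=13720; k=2: 13300+4200+28·25·15=28000; k=3: 27189+1620+28·27·15=40149; k=4: 6728+0+28·4·15=8408 → min 8408.
Optimal parenthesization: ((T₁ (T₂ (T₃ T₄))) T₅) with cost 8408.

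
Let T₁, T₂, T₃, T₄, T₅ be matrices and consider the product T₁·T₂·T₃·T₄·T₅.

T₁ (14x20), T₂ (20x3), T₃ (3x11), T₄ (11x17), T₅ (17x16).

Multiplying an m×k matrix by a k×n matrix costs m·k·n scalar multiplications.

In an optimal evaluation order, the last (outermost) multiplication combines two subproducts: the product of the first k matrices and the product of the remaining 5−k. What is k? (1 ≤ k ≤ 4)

Adjacent pairs: T₁T₂ = 14·20·3 = 840; T₂T₃ = 20·3·11 = 660; T₃T₄ = 3·11·17 = 561; T₄T₅ = 11·17·16 = 2992.
Length 3: T₁..T₃: k=1: 0+660+14·20·11=3740; k=2: 840+0+14·3·11=1302 → min 1302 | T₂..T₄: k=2: 0+561+20·3·17=1581; k=3: 660+0+20·11·17=4400 → min 1581 | T₃..T₅: k=3: 0+2992+3·11·16=3520; k=4: 561+0+3·17·16=1377 → min 1377.
Length 4: T₁..T₄: k=1: 0+1581+14·20·17=6341; k=2: 840+561+14·3·17=2115; k=3: 1302+0+14·11·17=3920 → min 2115 | T₂..T₅: k=2: 0+1377+20·3·16=2337; k=3: 660+2992+20·11·16=7172; k=4: 1581+0+20·17·16=7021 → min 2337.
Top-level splits: k=1: (T₁..T₁)·(T₂..T₅) → 0+2337+14·20·16 = 6817; k=2: (T₁..T₂)·(T₃..T₅) → 840+1377+14·3·16 = 2889; k=3: (T₁..T₃)·(T₄..T₅) → 1302+2992+14·11·16 = 6758; k=4: (T₁..T₄)·(T₅..T₅) → 2115+0+14·17·16 = 5923.
Best split is after T₂, i.e. k = 2.

2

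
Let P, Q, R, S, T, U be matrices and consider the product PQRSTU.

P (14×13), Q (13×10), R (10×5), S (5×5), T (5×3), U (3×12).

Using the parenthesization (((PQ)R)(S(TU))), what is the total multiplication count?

3840

(PQ): 14×13 by 13×10 → 14×10, cost 14·13·10 = 1820
((PQ)R): 14×10 by 10×5 → 14×5, cost 14·10·5 = 700; cumulative 2520
(TU): 5×3 by 3×12 → 5×12, cost 5·3·12 = 180
(S(TU)): 5×5 by 5×12 → 5×12, cost 5·5·12 = 300; cumulative 480
(((PQ)R)(S(TU))): 14×5 by 5×12 → 14×12, cost 14·5·12 = 840; cumulative 3840
Total: 3840 scalar multiplications.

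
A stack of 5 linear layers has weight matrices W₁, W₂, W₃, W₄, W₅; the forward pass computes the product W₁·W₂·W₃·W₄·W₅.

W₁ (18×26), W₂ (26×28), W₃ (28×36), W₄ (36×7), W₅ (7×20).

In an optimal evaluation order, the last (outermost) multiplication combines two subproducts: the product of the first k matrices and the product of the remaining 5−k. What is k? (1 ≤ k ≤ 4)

Adjacent pairs: W₁W₂ = 18·26·28 = 13104; W₂W₃ = 26·28·36 = 26208; W₃W₄ = 28·36·7 = 7056; W₄W₅ = 36·7·20 = 5040.
Length 3: W₁..W₃: k=1: 0+26208+18·26·36=43056; k=2: 13104+0+18·28·36=31248 → min 31248 | W₂..W₄: k=2: 0+7056+26·28·7=12152; k=3: 26208+0+26·36·7=32760 → min 12152 | W₃..W₅: k=3: 0+5040+28·36·20=25200; k=4: 7056+0+28·7·20=10976 → min 10976.
Length 4: W₁..W₄: k=1: 0+12152+18·26·7=15428; k=2: 13104+7056+18·28·7=23688; k=3: 31248+0+18·36·7=35784 → min 15428 | W₂..W₅: k=2: 0+10976+26·28·20=25536; k=3: 26208+5040+26·36·20=49968; k=4: 12152+0+26·7·20=15792 → min 15792.
Top-level splits: k=1: (W₁..W₁)·(W₂..W₅) → 0+15792+18·26·20 = 25152; k=2: (W₁..W₂)·(W₃..W₅) → 13104+10976+18·28·20 = 34160; k=3: (W₁..W₃)·(W₄..W₅) → 31248+5040+18·36·20 = 49248; k=4: (W₁..W₄)·(W₅..W₅) → 15428+0+18·7·20 = 17948.
Best split is after W₄, i.e. k = 4.

4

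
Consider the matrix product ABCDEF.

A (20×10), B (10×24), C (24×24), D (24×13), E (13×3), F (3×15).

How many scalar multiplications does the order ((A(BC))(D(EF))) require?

23025

(BC): 10×24 by 24×24 → 10×24, cost 10·24·24 = 5760
(A(BC)): 20×10 by 10×24 → 20×24, cost 20·10·24 = 4800; cumulative 10560
(EF): 13×3 by 3×15 → 13×15, cost 13·3·15 = 585
(D(EF)): 24×13 by 13×15 → 24×15, cost 24·13·15 = 4680; cumulative 5265
((A(BC))(D(EF))): 20×24 by 24×15 → 20×15, cost 20·24·15 = 7200; cumulative 23025
Total: 23025 scalar multiplications.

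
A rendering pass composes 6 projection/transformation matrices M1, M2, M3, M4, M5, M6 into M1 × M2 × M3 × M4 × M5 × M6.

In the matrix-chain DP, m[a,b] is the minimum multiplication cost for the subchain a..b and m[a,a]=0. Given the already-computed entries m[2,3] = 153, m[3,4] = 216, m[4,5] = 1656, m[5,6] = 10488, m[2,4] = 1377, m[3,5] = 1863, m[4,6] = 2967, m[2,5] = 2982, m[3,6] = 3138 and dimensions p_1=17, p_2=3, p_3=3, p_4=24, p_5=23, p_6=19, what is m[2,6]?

m[2,6] = min over k∈[2,5] of m[2,k]+m[k+1,6]+p_{1}·p_k·p_{6}.
k=2: 0 + 3138 + 17·3·19 = 4107; k=3: 153 + 2967 + 17·3·19 = 4089; k=4: 1377 + 10488 + 17·24·19 = 19617; k=5: 2982 + 0 + 17·23·19 = 10411.
Minimum: 4089 at k=3.

4089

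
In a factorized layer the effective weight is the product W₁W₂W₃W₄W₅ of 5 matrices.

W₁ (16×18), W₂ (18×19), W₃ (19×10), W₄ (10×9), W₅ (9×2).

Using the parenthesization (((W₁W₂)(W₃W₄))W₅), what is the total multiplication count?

(W₁W₂): 16×18 by 18×19 → 16×19, cost 16·18·19 = 5472
(W₃W₄): 19×10 by 10×9 → 19×9, cost 19·10·9 = 1710
((W₁W₂)(W₃W₄)): 16×19 by 19×9 → 16×9, cost 16·19·9 = 2736; cumulative 9918
(((W₁W₂)(W₃W₄))W₅): 16×9 by 9×2 → 16×2, cost 16·9·2 = 288; cumulative 10206
Total: 10206 scalar multiplications.

10206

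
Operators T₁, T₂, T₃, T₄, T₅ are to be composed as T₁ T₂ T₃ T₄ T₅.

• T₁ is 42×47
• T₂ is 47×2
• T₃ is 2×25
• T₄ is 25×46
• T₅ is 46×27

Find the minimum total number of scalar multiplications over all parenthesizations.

11000

Adjacent pairs: T₁T₂ = 42·47·2 = 3948; T₂T₃ = 47·2·25 = 2350; T₃T₄ = 2·25·46 = 2300; T₄T₅ = 25·46·27 = 31050.
Length 3: T₁..T₃: k=1: 0+2350+42·47·25=51700; k=2: 3948+0+42·2·25=6048 → min 6048 | T₂..T₄: k=2: 0+2300+47·2·46=6624; k=3: 2350+0+47·25·46=56400 → min 6624 | T₃..T₅: k=3: 0+31050+2·25·27=32400; k=4: 2300+0+2·46·27=4784 → min 4784.
Length 4: T₁..T₄: k=1: 0+6624+42·47·46=97428; k=2: 3948+2300+42·2·46=10112; k=3: 6048+0+42·25·46=54348 → min 10112 | T₂..T₅: k=2: 0+4784+47·2·27=7322; k=3: 2350+31050+47·25·27=65125; k=4: 6624+0+47·46·27=64998 → min 7322.
Length 5: T₁..T₅: k=1: 0+7322+42·47·27=60620; k=2: 3948+4784+42·2·27=11000; k=3: 6048+31050+42·25·27=65448; k=4: 10112+0+42·46·27=62276 → min 11000.
Optimal order: ((T₁ T₂) ((T₃ T₄) T₅)) with cost 11000.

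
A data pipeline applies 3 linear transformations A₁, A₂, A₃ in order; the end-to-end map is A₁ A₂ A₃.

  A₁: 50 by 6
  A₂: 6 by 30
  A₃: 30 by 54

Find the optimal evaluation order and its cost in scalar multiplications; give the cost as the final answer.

25920

(A₁ (A₂ A₃)): cost 25920.
((A₁ A₂) A₃): cost 90000.
Optimal: (A₁ (A₂ A₃)) with cost 25920.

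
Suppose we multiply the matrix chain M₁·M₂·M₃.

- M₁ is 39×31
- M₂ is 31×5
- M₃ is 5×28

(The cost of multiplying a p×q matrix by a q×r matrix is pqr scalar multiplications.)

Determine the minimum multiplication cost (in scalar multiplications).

Order (M₁·(M₂·M₃)): (M₂·M₃): 31×5 by 5×28 → 31×28, cost 31·5·28 = 4340; (M₁·(M₂·M₃)): 39×31 by 31×28 → 39×28, cost 39·31·28 = 33852; cumulative 38192. Total 38192.
Order ((M₁·M₂)·M₃): (M₁·M₂): 39×31 by 31×5 → 39×5, cost 39·31·5 = 6045; ((M₁·M₂)·M₃): 39×5 by 5×28 → 39×28, cost 39·5·28 = 5460; cumulative 11505. Total 11505.
Minimum: 11505.

11505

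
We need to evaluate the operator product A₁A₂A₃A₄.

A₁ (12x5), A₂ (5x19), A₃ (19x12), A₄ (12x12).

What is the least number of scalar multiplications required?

2580

Adjacent pairs: A₁A₂ = 12·5·19 = 1140; A₂A₃ = 5·19·12 = 1140; A₃A₄ = 19·12·12 = 2736.
Length 3: A₁..A₃: k=1: 0+1140+12·5·12=1860; k=2: 1140+0+12·19·12=3876 → min 1860 | A₂..A₄: k=2: 0+2736+5·19·12=3876; k=3: 1140+0+5·12·12=1860 → min 1860.
Length 4: A₁..A₄: k=1: 0+1860+12·5·12=2580; k=2: 1140+2736+12·19·12=6612; k=3: 1860+0+12·12·12=3588 → min 2580.
Optimal order: (A₁((A₂A₃)A₄)) with cost 2580.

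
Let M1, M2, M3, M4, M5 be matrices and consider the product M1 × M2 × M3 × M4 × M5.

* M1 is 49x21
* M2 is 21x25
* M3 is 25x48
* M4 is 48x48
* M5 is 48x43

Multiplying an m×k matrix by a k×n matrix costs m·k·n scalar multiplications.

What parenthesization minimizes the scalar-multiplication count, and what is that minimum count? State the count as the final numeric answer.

161175

Adjacent pairs: M1M2 = 49·21·25 = 25725; M2M3 = 21·25·48 = 25200; M3M4 = 25·48·48 = 57600; M4M5 = 48·48·43 = 99072.
Length 3: M1..M3: k=1: 0+25200+49·21·48=74592; k=2: 25725+0+49·25·48=84525 → min 74592 | M2..M4: k=2: 0+57600+21·25·48=82800; k=3: 25200+0+21·48·48=73584 → min 73584 | M3..M5: k=3: 0+99072+25·48·43=150672; k=4: 57600+0+25·48·43=109200 → min 109200.
Length 4: M1..M4: k=1: 0+73584+49·21·48=122976; k=2: 25725+57600+49·25·48=142125; k=3: 74592+0+49·48·48=187488 → min 122976 | M2..M5: k=2: 0+109200+21·25·43=131775; k=3: 25200+99072+21·48·43=167616; k=4: 73584+0+21·48·43=116928 → min 116928.
Length 5: M1..M5: k=1: 0+116928+49·21·43=161175; k=2: 25725+109200+49·25·43=187600; k=3: 74592+99072+49·48·43=274800; k=4: 122976+0+49·48·43=224112 → min 161175.
Optimal parenthesization: (M1 × (((M2 × M3) × M4) × M5)) with cost 161175.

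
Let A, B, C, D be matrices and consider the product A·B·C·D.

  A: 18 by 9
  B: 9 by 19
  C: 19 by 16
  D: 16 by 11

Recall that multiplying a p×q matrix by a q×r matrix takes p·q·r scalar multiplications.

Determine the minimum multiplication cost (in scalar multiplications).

Adjacent pairs: AB = 18·9·19 = 3078; BC = 9·19·16 = 2736; CD = 19·16·11 = 3344.
Length 3: A..C: k=1: 0+2736+18·9·16=5328; k=2: 3078+0+18·19·16=8550 → min 5328 | B..D: k=2: 0+3344+9·19·11=5225; k=3: 2736+0+9·16·11=4320 → min 4320.
Length 4: A..D: k=1: 0+4320+18·9·11=6102; k=2: 3078+3344+18·19·11=10184; k=3: 5328+0+18·16·11=8496 → min 6102.
Optimal order: (A·((B·C)·D)) with cost 6102.

6102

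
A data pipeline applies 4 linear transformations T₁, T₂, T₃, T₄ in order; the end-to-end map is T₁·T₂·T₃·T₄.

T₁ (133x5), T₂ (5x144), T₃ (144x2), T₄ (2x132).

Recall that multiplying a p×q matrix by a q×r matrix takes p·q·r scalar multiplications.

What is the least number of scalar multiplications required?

37882

Adjacent pairs: T₁T₂ = 133·5·144 = 95760; T₂T₃ = 5·144·2 = 1440; T₃T₄ = 144·2·132 = 38016.
Length 3: T₁..T₃: k=1: 0+1440+133·5·2=2770; k=2: 95760+0+133·144·2=134064 → min 2770 | T₂..T₄: k=2: 0+38016+5·144·132=133056; k=3: 1440+0+5·2·132=2760 → min 2760.
Length 4: T₁..T₄: k=1: 0+2760+133·5·132=90540; k=2: 95760+38016+133·144·132=2661840; k=3: 2770+0+133·2·132=37882 → min 37882.
Optimal order: ((T₁·(T₂·T₃))·T₄) with cost 37882.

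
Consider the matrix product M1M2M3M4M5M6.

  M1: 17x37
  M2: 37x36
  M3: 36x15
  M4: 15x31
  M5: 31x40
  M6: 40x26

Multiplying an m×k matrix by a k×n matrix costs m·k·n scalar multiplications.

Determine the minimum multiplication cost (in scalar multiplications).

70245

Adjacent pairs: M1M2 = 17·37·36 = 22644; M2M3 = 37·36·15 = 19980; M3M4 = 36·15·31 = 16740; M4M5 = 15·31·40 = 18600; M5M6 = 31·40·26 = 32240.
Length 3: M1..M3: k=1: 0+19980+17·37·15=29415; k=2: 22644+0+17·36·15=31824 → min 29415 | M2..M4: k=2: 0+16740+37·36·31=58032; k=3: 19980+0+37·15·31=37185 → min 37185 | M3..M5: k=3: 0+18600+36·15·40=40200; k=4: 16740+0+36·31·40=61380 → min 40200 | M4..M6: k=4: 0+32240+15·31·26=44330; k=5: 18600+0+15·40·26=34200 → min 34200.
Length 4: M1..M4: k=1: 0+37185+17·37·31=56684; k=2: 22644+16740+17·36·31=58356; k=3: 29415+0+17·15·31=37320 → min 37320 | M2..M5: k=2: 0+40200+37·36·40=93480; k=3: 19980+18600+37·15·40=60780; k=4: 37185+0+37·31·40=83065 → min 60780 | M3..M6: k=3: 0+34200+36·15·26=48240; k=4: 16740+32240+36·31·26=77996; k=5: 40200+0+36·40·26=77640 → min 48240.
Length 5: M1..M5: k=1: 0+60780+17·37·40=85940; k=2: 22644+40200+17·36·40=87324; k=3: 29415+18600+17·15·40=58215; k=4: 37320+0+17·31·40=58400 → min 58215 | M2..M6: k=2: 0+48240+37·36·26=82872; k=3: 19980+34200+37·15·26=68610; k=4: 37185+32240+37·31·26=99247; k=5: 60780+0+37·40·26=99260 → min 68610.
Length 6: M1..M6: k=1: 0+68610+17·37·26=84964; k=2: 22644+48240+17·36·26=86796; k=3: 29415+34200+17·15·26=70245; k=4: 37320+32240+17·31·26=83262; k=5: 58215+0+17·40·26=75895 → min 70245.
Optimal order: ((M1(M2M3))((M4M5)M6)) with cost 70245.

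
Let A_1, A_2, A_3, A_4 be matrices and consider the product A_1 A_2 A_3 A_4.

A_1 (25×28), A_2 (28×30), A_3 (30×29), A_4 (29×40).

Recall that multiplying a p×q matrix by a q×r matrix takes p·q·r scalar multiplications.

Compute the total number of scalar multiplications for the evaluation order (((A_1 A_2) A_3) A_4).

71750

(A_1 A_2): 25×28 by 28×30 → 25×30, cost 25·28·30 = 21000
((A_1 A_2) A_3): 25×30 by 30×29 → 25×29, cost 25·30·29 = 21750; cumulative 42750
(((A_1 A_2) A_3) A_4): 25×29 by 29×40 → 25×40, cost 25·29·40 = 29000; cumulative 71750
Total: 71750 scalar multiplications.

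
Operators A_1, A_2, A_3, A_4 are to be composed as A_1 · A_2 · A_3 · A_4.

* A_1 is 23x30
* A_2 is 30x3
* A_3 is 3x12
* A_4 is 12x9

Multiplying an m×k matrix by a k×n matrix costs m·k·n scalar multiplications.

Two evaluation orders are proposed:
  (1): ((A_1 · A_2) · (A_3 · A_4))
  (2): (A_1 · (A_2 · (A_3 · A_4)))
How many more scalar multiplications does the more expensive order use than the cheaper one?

4329

Order (1) = ((A_1 · A_2) · (A_3 · A_4)): (A_1 · A_2): 23×30 by 30×3 → 23×3, cost 23·30·3 = 2070; (A_3 · A_4): 3×12 by 12×9 → 3×9, cost 3·12·9 = 324; ((A_1 · A_2) · (A_3 · A_4)): 23×3 by 3×9 → 23×9, cost 23·3·9 = 621; cumulative 3015. Total 3015.
Order (2) = (A_1 · (A_2 · (A_3 · A_4))): (A_3 · A_4): 3×12 by 12×9 → 3×9, cost 3·12·9 = 324; (A_2 · (A_3 · A_4)): 30×3 by 3×9 → 30×9, cost 30·3·9 = 810; cumulative 1134; (A_1 · (A_2 · (A_3 · A_4))): 23×30 by 30×9 → 23×9, cost 23·30·9 = 6210; cumulative 7344. Total 7344.
Difference: |3015 − 7344| = 4329.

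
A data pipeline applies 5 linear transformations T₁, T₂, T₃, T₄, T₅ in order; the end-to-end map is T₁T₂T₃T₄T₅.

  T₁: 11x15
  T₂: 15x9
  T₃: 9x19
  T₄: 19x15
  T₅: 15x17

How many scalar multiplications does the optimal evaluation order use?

Adjacent pairs: T₁T₂ = 11·15·9 = 1485; T₂T₃ = 15·9·19 = 2565; T₃T₄ = 9·19·15 = 2565; T₄T₅ = 19·15·17 = 4845.
Length 3: T₁..T₃: k=1: 0+2565+11·15·19=5700; k=2: 1485+0+11·9·19=3366 → min 3366 | T₂..T₄: k=2: 0+2565+15·9·15=4590; k=3: 2565+0+15·19·15=6840 → min 4590 | T₃..T₅: k=3: 0+4845+9·19·17=7752; k=4: 2565+0+9·15·17=4860 → min 4860.
Length 4: T₁..T₄: k=1: 0+4590+11·15·15=7065; k=2: 1485+2565+11·9·15=5535; k=3: 3366+0+11·19·15=6501 → min 5535 | T₂..T₅: k=2: 0+4860+15·9·17=7155; k=3: 2565+4845+15·19·17=12255; k=4: 4590+0+15·15·17=8415 → min 7155.
Length 5: T₁..T₅: k=1: 0+7155+11·15·17=9960; k=2: 1485+4860+11·9·17=8028; k=3: 3366+4845+11·19·17=11764; k=4: 5535+0+11·15·17=8340 → min 8028.
Optimal order: ((T₁T₂)((T₃T₄)T₅)) with cost 8028.

8028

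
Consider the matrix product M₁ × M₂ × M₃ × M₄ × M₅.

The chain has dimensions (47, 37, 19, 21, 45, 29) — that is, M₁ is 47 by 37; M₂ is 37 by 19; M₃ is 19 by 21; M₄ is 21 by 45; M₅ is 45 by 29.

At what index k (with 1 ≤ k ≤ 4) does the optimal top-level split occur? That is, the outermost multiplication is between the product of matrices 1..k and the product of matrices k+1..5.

Adjacent pairs: M₁M₂ = 47·37·19 = 33041; M₂M₃ = 37·19·21 = 14763; M₃M₄ = 19·21·45 = 17955; M₄M₅ = 21·45·29 = 27405.
Length 3: M₁..M₃: k=1: 0+14763+47·37·21=51282; k=2: 33041+0+47·19·21=51794 → min 51282 | M₂..M₄: k=2: 0+17955+37·19·45=49590; k=3: 14763+0+37·21·45=49728 → min 49590 | M₃..M₅: k=3: 0+27405+19·21·29=38976; k=4: 17955+0+19·45·29=42750 → min 38976.
Length 4: M₁..M₄: k=1: 0+49590+47·37·45=127845; k=2: 33041+17955+47·19·45=91181; k=3: 51282+0+47·21·45=95697 → min 91181 | M₂..M₅: k=2: 0+38976+37·19·29=59363; k=3: 14763+27405+37·21·29=64701; k=4: 49590+0+37·45·29=97875 → min 59363.
Top-level splits: k=1: (M₁..M₁)·(M₂..M₅) → 0+59363+47·37·29 = 109794; k=2: (M₁..M₂)·(M₃..M₅) → 33041+38976+47·19·29 = 97914; k=3: (M₁..M₃)·(M₄..M₅) → 51282+27405+47·21·29 = 107310; k=4: (M₁..M₄)·(M₅..M₅) → 91181+0+47·45·29 = 152516.
Best split is after M₂, i.e. k = 2.

2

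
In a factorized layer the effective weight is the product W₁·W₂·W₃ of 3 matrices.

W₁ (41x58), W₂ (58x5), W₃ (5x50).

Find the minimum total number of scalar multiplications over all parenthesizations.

Order (W₁·(W₂·W₃)): (W₂·W₃): 58×5 by 5×50 → 58×50, cost 58·5·50 = 14500; (W₁·(W₂·W₃)): 41×58 by 58×50 → 41×50, cost 41·58·50 = 118900; cumulative 133400. Total 133400.
Order ((W₁·W₂)·W₃): (W₁·W₂): 41×58 by 58×5 → 41×5, cost 41·58·5 = 11890; ((W₁·W₂)·W₃): 41×5 by 5×50 → 41×50, cost 41·5·50 = 10250; cumulative 22140. Total 22140.
Minimum: 22140.

22140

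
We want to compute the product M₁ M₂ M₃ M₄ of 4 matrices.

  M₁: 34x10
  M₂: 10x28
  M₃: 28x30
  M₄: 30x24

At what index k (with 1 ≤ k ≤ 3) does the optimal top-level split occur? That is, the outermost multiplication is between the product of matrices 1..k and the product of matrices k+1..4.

1

Adjacent pairs: M₁M₂ = 34·10·28 = 9520; M₂M₃ = 10·28·30 = 8400; M₃M₄ = 28·30·24 = 20160.
Length 3: M₁..M₃: k=1: 0+8400+34·10·30=18600; k=2: 9520+0+34·28·30=38080 → min 18600 | M₂..M₄: k=2: 0+20160+10·28·24=26880; k=3: 8400+0+10·30·24=15600 → min 15600.
Top-level splits: k=1: (M₁..M₁)·(M₂..M₄) → 0+15600+34·10·24 = 23760; k=2: (M₁..M₂)·(M₃..M₄) → 9520+20160+34·28·24 = 52528; k=3: (M₁..M₃)·(M₄..M₄) → 18600+0+34·30·24 = 43080.
Best split is after M₁, i.e. k = 1.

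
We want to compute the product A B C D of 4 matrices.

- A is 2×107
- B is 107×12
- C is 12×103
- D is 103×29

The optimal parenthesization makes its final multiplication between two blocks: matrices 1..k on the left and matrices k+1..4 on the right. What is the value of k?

3

Adjacent pairs: AB = 2·107·12 = 2568; BC = 107·12·103 = 132252; CD = 12·103·29 = 35844.
Length 3: A..C: k=1: 0+132252+2·107·103=154294; k=2: 2568+0+2·12·103=5040 → min 5040 | B..D: k=2: 0+35844+107·12·29=73080; k=3: 132252+0+107·103·29=451861 → min 73080.
Top-level splits: k=1: (A..A)·(B..D) → 0+73080+2·107·29 = 79286; k=2: (A..B)·(C..D) → 2568+35844+2·12·29 = 39108; k=3: (A..C)·(D..D) → 5040+0+2·103·29 = 11014.
Best split is after C, i.e. k = 3.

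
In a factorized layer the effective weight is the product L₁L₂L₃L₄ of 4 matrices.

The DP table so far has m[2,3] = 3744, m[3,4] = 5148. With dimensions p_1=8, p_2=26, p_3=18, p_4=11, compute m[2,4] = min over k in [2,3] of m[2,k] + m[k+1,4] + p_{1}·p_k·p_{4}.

5328

m[2,4] = min over k∈[2,3] of m[2,k]+m[k+1,4]+p_{1}·p_k·p_{4}.
k=2: 0 + 5148 + 8·26·11 = 7436; k=3: 3744 + 0 + 8·18·11 = 5328.
Minimum: 5328 at k=3.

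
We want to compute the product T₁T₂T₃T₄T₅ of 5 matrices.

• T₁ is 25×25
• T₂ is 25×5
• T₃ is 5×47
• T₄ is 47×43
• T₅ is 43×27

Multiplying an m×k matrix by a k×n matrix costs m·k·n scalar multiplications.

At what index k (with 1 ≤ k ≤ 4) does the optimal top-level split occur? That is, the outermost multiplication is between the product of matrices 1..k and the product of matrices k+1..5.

2

Adjacent pairs: T₁T₂ = 25·25·5 = 3125; T₂T₃ = 25·5·47 = 5875; T₃T₄ = 5·47·43 = 10105; T₄T₅ = 47·43·27 = 54567.
Length 3: T₁..T₃: k=1: 0+5875+25·25·47=35250; k=2: 3125+0+25·5·47=9000 → min 9000 | T₂..T₄: k=2: 0+10105+25·5·43=15480; k=3: 5875+0+25·47·43=56400 → min 15480 | T₃..T₅: k=3: 0+54567+5·47·27=60912; k=4: 10105+0+5·43·27=15910 → min 15910.
Length 4: T₁..T₄: k=1: 0+15480+25·25·43=42355; k=2: 3125+10105+25·5·43=18605; k=3: 9000+0+25·47·43=59525 → min 18605 | T₂..T₅: k=2: 0+15910+25·5·27=19285; k=3: 5875+54567+25·47·27=92167; k=4: 15480+0+25·43·27=44505 → min 19285.
Top-level splits: k=1: (T₁..T₁)·(T₂..T₅) → 0+19285+25·25·27 = 36160; k=2: (T₁..T₂)·(T₃..T₅) → 3125+15910+25·5·27 = 22410; k=3: (T₁..T₃)·(T₄..T₅) → 9000+54567+25·47·27 = 95292; k=4: (T₁..T₄)·(T₅..T₅) → 18605+0+25·43·27 = 47630.
Best split is after T₂, i.e. k = 2.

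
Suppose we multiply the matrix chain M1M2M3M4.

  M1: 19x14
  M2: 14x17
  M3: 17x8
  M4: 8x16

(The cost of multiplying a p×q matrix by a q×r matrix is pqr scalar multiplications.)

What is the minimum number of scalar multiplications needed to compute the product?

6464

Adjacent pairs: M1M2 = 19·14·17 = 4522; M2M3 = 14·17·8 = 1904; M3M4 = 17·8·16 = 2176.
Length 3: M1..M3: k=1: 0+1904+19·14·8=4032; k=2: 4522+0+19·17·8=7106 → min 4032 | M2..M4: k=2: 0+2176+14·17·16=5984; k=3: 1904+0+14·8·16=3696 → min 3696.
Length 4: M1..M4: k=1: 0+3696+19·14·16=7952; k=2: 4522+2176+19·17·16=11866; k=3: 4032+0+19·8·16=6464 → min 6464.
Optimal order: ((M1(M2M3))M4) with cost 6464.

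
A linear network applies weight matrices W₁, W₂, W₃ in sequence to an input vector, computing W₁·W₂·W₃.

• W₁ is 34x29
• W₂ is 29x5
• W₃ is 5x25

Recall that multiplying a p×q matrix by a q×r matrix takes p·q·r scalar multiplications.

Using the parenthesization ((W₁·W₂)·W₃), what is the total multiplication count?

(W₁·W₂): 34×29 by 29×5 → 34×5, cost 34·29·5 = 4930
((W₁·W₂)·W₃): 34×5 by 5×25 → 34×25, cost 34·5·25 = 4250; cumulative 9180
Total: 9180 scalar multiplications.

9180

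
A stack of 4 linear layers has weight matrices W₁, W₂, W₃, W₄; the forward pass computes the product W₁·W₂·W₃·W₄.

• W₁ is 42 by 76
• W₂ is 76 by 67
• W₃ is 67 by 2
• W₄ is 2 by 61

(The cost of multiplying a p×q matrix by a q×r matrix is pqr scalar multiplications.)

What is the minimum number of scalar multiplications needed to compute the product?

21692

Adjacent pairs: W₁W₂ = 42·76·67 = 213864; W₂W₃ = 76·67·2 = 10184; W₃W₄ = 67·2·61 = 8174.
Length 3: W₁..W₃: k=1: 0+10184+42·76·2=16568; k=2: 213864+0+42·67·2=219492 → min 16568 | W₂..W₄: k=2: 0+8174+76·67·61=318786; k=3: 10184+0+76·2·61=19456 → min 19456.
Length 4: W₁..W₄: k=1: 0+19456+42·76·61=214168; k=2: 213864+8174+42·67·61=393692; k=3: 16568+0+42·2·61=21692 → min 21692.
Optimal order: ((W₁·(W₂·W₃))·W₄) with cost 21692.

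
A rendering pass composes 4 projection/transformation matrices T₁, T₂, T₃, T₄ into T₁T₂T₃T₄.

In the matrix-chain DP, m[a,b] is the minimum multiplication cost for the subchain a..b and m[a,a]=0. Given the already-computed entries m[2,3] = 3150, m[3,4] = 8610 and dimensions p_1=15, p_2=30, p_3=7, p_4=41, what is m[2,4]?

7455

m[2,4] = min over k∈[2,3] of m[2,k]+m[k+1,4]+p_{1}·p_k·p_{4}.
k=2: 0 + 8610 + 15·30·41 = 27060; k=3: 3150 + 0 + 15·7·41 = 7455.
Minimum: 7455 at k=3.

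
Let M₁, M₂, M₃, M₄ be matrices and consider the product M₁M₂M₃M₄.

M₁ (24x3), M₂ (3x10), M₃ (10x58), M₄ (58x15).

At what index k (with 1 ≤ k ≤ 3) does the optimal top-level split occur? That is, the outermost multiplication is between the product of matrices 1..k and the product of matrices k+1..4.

Adjacent pairs: M₁M₂ = 24·3·10 = 720; M₂M₃ = 3·10·58 = 1740; M₃M₄ = 10·58·15 = 8700.
Length 3: M₁..M₃: k=1: 0+1740+24·3·58=5916; k=2: 720+0+24·10·58=14640 → min 5916 | M₂..M₄: k=2: 0+8700+3·10·15=9150; k=3: 1740+0+3·58·15=4350 → min 4350.
Top-level splits: k=1: (M₁..M₁)·(M₂..M₄) → 0+4350+24·3·15 = 5430; k=2: (M₁..M₂)·(M₃..M₄) → 720+8700+24·10·15 = 13020; k=3: (M₁..M₃)·(M₄..M₄) → 5916+0+24·58·15 = 26796.
Best split is after M₁, i.e. k = 1.

1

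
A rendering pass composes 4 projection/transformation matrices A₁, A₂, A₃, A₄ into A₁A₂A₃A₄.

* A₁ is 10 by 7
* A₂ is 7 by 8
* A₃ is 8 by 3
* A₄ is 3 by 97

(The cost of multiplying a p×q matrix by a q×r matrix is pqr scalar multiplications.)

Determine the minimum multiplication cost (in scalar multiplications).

Adjacent pairs: A₁A₂ = 10·7·8 = 560; A₂A₃ = 7·8·3 = 168; A₃A₄ = 8·3·97 = 2328.
Length 3: A₁..A₃: k=1: 0+168+10·7·3=378; k=2: 560+0+10·8·3=800 → min 378 | A₂..A₄: k=2: 0+2328+7·8·97=7760; k=3: 168+0+7·3·97=2205 → min 2205.
Length 4: A₁..A₄: k=1: 0+2205+10·7·97=8995; k=2: 560+2328+10·8·97=10648; k=3: 378+0+10·3·97=3288 → min 3288.
Optimal order: ((A₁(A₂A₃))A₄) with cost 3288.

3288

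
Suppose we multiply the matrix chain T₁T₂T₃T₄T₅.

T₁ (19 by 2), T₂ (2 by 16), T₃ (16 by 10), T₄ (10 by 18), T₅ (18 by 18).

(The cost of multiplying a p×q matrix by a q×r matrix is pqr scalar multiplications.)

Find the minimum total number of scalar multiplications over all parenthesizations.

Adjacent pairs: T₁T₂ = 19·2·16 = 608; T₂T₃ = 2·16·10 = 320; T₃T₄ = 16·10·18 = 2880; T₄T₅ = 10·18·18 = 3240.
Length 3: T₁..T₃: k=1: 0+320+19·2·10=700; k=2: 608+0+19·16·10=3648 → min 700 | T₂..T₄: k=2: 0+2880+2·16·18=3456; k=3: 320+0+2·10·18=680 → min 680 | T₃..T₅: k=3: 0+3240+16·10·18=6120; k=4: 2880+0+16·18·18=8064 → min 6120.
Length 4: T₁..T₄: k=1: 0+680+19·2·18=1364; k=2: 608+2880+19·16·18=8960; k=3: 700+0+19·10·18=4120 → min 1364 | T₂..T₅: k=2: 0+6120+2·16·18=6696; k=3: 320+3240+2·10·18=3920; k=4: 680+0+2·18·18=1328 → min 1328.
Length 5: T₁..T₅: k=1: 0+1328+19·2·18=2012; k=2: 608+6120+19·16·18=12200; k=3: 700+3240+19·10·18=7360; k=4: 1364+0+19·18·18=7520 → min 2012.
Optimal order: (T₁(((T₂T₃)T₄)T₅)) with cost 2012.

2012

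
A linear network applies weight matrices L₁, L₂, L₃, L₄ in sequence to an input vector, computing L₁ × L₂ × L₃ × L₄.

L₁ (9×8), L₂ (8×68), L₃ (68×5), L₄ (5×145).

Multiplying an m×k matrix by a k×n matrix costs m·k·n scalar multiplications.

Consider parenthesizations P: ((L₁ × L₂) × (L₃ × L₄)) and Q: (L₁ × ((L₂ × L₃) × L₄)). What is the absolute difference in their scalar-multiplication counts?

Order P = ((L₁ × L₂) × (L₃ × L₄)): (L₁ × L₂): 9×8 by 8×68 → 9×68, cost 9·8·68 = 4896; (L₃ × L₄): 68×5 by 5×145 → 68×145, cost 68·5·145 = 49300; ((L₁ × L₂) × (L₃ × L₄)): 9×68 by 68×145 → 9×145, cost 9·68·145 = 88740; cumulative 142936. Total 142936.
Order Q = (L₁ × ((L₂ × L₃) × L₄)): (L₂ × L₃): 8×68 by 68×5 → 8×5, cost 8·68·5 = 2720; ((L₂ × L₃) × L₄): 8×5 by 5×145 → 8×145, cost 8·5·145 = 5800; cumulative 8520; (L₁ × ((L₂ × L₃) × L₄)): 9×8 by 8×145 → 9×145, cost 9·8·145 = 10440; cumulative 18960. Total 18960.
Difference: |142936 − 18960| = 123976.

123976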